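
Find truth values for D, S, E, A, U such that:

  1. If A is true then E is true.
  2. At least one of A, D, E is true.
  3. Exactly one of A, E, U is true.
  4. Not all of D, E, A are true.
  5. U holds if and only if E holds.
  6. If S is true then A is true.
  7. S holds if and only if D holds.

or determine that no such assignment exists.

Case U = True:
  (3) with U=T forces A = False.
  (3) with U=T forces E = False.
  Constraint (5) is violated (U=T, E=F) — contradiction.
Case U = False:
  (5) with U=F forces E = False.
  (1) with E=F forces A = False.
  Constraint (3) is violated (A=F, E=F, U=F) — contradiction.
Both cases fail — unsatisfiable.

UNSATISFIABLE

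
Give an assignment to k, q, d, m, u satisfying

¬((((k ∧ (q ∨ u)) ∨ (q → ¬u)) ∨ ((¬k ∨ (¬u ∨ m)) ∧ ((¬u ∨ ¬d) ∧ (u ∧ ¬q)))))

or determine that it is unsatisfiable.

k: False, q: True, d: True, m: True, u: True

  ¬((((k ∧ (q ∨ u)) ∨ (q → ¬u)) ∨ ((¬k ∨ (¬u ∨ m)) ∧ ((¬u ∨ ¬d) ∧ (u ∧ ¬q))))) = True
    ((k ∧ (q ∨ u)) ∨ (q → ¬u)) ∨ ((¬k ∨ (¬u ∨ m)) ∧ ((¬u ∨ ¬d) ∧ (u ∧ ¬q))) = False
      (k ∧ (q ∨ u)) ∨ (q → ¬u) = False
        k ∧ (q ∨ u) = False
          q ∨ u = True
        q → ¬u = False
          ¬u = False
      (¬k ∨ (¬u ∨ m)) ∧ ((¬u ∨ ¬d) ∧ (u ∧ ¬q)) = False
        ¬k ∨ (¬u ∨ m) = True
          ¬k = True
          ¬u ∨ m = True
            ¬u = False
        (¬u ∨ ¬d) ∧ (u ∧ ¬q) = False
          ¬u ∨ ¬d = False
            ¬u = False
            ¬d = False
          u ∧ ¬q = False
            ¬q = False
The formula evaluates to True.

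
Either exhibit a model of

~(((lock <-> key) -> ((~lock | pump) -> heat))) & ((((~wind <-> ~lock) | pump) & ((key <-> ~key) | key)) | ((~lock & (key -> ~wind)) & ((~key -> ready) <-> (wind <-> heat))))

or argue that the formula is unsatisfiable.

lock=F; heat=F; wind=F; ready=T; pump=F; key=F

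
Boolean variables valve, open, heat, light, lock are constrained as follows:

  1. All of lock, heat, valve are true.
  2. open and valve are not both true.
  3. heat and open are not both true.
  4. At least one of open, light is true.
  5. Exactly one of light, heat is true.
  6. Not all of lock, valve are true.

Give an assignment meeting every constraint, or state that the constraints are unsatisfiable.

Unsatisfiable

Case valve = True:
  (1) forces lock = True.
  Constraint (6) is violated (lock=T, valve=T) — contradiction.
Case valve = False:
  Constraint (1) is violated (valve=F) — contradiction.
Both cases fail — unsatisfiable.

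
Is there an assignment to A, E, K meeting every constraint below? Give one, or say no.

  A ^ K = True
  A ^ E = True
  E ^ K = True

Adding constraints 1, 2, 3 mod 2: every variable appears an even number of times on the left, so the left side is 0.
But the right sides sum to 1 (mod 2). 0 ≠ 1 — the system is inconsistent.

No satisfying assignment exists.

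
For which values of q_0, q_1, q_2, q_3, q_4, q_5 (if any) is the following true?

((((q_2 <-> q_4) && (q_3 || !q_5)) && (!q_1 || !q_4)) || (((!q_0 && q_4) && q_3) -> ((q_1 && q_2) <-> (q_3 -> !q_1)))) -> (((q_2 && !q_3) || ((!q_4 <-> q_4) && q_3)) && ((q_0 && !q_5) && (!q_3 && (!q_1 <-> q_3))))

q_0: False, q_1: True, q_2: True, q_3: True, q_4: True, q_5: False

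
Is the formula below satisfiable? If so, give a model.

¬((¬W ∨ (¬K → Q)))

Q = False, W = True, K = False

  ¬((¬W ∨ (¬K → Q))) = True
    ¬W ∨ (¬K → Q) = False
      ¬W = False
      ¬K → Q = False
        ¬K = True
The formula evaluates to True.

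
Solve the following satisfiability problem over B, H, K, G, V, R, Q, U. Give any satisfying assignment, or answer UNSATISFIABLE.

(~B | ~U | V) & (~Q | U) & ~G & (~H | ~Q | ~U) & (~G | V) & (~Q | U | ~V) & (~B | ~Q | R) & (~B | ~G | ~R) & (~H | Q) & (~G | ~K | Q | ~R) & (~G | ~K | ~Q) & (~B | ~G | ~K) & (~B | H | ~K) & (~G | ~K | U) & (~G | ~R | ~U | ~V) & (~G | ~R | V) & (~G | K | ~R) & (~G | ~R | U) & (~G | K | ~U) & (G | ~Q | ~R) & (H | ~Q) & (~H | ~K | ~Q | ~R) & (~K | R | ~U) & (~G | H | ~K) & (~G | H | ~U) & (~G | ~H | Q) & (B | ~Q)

Unit clause (~G) forces G = False.
Set B = False.
  then (B | ~Q) forces Q = False.
  then (~H | Q) forces H = False.
Set K = True.
Set V = True.
Set R = True.
Set U = False.
All clauses satisfied.

B=F; H=F; K=T; G=F; V=T; R=T; Q=F; U=F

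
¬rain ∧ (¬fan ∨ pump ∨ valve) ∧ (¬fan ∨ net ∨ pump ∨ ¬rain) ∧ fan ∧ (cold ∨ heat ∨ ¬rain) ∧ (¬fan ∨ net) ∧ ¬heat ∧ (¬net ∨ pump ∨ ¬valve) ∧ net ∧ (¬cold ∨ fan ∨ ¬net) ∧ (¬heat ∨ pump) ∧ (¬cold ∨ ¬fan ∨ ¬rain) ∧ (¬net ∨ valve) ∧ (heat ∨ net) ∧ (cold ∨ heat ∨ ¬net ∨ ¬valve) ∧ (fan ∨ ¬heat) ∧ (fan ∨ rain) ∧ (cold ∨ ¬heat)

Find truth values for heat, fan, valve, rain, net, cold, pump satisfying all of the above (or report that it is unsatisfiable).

heat = False; fan = True; valve = True; rain = False; net = True; cold = True; pump = True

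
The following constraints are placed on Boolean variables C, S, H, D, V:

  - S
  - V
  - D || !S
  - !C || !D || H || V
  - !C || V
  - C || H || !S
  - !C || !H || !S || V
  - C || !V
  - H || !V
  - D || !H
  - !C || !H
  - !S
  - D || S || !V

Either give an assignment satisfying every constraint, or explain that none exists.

Case S = True:
  Clause (!S) is falsified — contradiction.
Case S = False:
  Clause (S) is falsified — contradiction.
Both cases fail, so the formula is unsatisfiable.

Unsatisfiable — no assignment works.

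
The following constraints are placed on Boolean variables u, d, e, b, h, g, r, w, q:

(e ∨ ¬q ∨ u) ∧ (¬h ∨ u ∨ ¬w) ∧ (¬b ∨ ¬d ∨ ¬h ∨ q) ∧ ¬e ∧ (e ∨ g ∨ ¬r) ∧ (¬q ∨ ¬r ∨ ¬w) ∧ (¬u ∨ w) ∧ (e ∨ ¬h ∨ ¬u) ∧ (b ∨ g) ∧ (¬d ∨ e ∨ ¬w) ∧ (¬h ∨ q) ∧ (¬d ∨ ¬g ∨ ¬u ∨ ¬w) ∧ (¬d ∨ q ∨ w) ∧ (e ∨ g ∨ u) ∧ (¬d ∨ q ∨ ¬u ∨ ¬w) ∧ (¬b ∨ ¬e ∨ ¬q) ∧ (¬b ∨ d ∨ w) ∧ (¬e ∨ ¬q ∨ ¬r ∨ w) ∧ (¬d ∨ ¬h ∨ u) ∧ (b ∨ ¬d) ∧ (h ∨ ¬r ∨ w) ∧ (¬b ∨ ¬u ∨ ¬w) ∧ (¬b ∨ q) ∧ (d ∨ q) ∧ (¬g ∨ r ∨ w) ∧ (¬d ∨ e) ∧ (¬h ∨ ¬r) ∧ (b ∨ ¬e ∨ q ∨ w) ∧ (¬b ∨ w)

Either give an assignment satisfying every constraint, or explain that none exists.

u=T, d=F, e=F, b=F, h=F, g=T, r=F, w=T, q=T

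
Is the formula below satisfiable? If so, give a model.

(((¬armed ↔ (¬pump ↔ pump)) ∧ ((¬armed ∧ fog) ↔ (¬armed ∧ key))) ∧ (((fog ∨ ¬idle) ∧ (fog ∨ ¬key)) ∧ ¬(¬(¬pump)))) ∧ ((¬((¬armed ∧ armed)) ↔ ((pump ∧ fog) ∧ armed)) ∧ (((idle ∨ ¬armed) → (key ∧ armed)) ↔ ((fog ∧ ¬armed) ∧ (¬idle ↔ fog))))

Unsatisfiable

Case armed = True: the formula simplifies to (¬((¬pump ↔ pump)) ∧ (((fog ∨ ¬idle) ∧ (fog ∨ ¬key)) ∧ ¬(¬(¬pump)))) ∧ ((pump ∧ fog) ∧ ¬((idle → key))).
  pump = True: the conjunct ¬(¬(¬pump)) becomes ¬(¬False) = False.
  pump = False: the conjunct pump is False.
Case armed = False: the conjunct ¬((¬armed ∧ armed)) ↔ ((pump ∧ fog) ∧ armed) becomes ¬False ↔ ((pump ∧ fog) ∧ False) = False.
Both cases fail — unsatisfiable.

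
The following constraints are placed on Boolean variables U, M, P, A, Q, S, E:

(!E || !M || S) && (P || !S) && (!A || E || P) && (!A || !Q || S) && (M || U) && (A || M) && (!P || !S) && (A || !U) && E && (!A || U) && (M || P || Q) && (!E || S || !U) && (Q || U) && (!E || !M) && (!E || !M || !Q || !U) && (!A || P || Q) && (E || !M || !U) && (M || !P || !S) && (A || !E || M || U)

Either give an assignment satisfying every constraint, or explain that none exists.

Unsatisfiable — no assignment works.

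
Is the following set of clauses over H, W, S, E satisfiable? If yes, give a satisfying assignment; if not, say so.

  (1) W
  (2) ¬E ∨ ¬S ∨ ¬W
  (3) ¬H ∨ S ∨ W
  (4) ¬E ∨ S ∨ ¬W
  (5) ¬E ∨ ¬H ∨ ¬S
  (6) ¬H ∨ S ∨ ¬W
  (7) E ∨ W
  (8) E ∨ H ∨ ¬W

H: True, W: True, S: True, E: False

Unit clause (W) forces W = True.
Set H = True.
  then (¬H ∨ S ∨ ¬W) forces S = True.
  then (¬E ∨ ¬S ∨ ¬W) forces E = False.
Check each clause:
  (W): W holds.
  (¬E ∨ ¬S ∨ ¬W): ¬E holds.
  (¬H ∨ S ∨ W): S holds.
  (¬E ∨ S ∨ ¬W): ¬E holds.
  (¬E ∨ ¬H ∨ ¬S): ¬E holds.
  (¬H ∨ S ∨ ¬W): S holds.
  (E ∨ W): W holds.
  (E ∨ H ∨ ¬W): H holds.
All clauses satisfied.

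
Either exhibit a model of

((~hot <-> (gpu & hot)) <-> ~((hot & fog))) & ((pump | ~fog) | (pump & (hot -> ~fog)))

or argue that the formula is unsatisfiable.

gpu = False, hot = True, pump = True, fog = False

  (~hot <-> (gpu & hot)) <-> ~((hot & fog)) = True
    ~hot <-> (gpu & hot) = True
      ~hot = False
      gpu & hot = False
    ~((hot & fog)) = True
      hot & fog = False
  (pump | ~fog) | (pump & (hot -> ~fog)) = True
    pump | ~fog = True
      ~fog = True
    pump & (hot -> ~fog) = True
      hot -> ~fog = True
        ~fog = True
Both conjuncts True, so the formula holds.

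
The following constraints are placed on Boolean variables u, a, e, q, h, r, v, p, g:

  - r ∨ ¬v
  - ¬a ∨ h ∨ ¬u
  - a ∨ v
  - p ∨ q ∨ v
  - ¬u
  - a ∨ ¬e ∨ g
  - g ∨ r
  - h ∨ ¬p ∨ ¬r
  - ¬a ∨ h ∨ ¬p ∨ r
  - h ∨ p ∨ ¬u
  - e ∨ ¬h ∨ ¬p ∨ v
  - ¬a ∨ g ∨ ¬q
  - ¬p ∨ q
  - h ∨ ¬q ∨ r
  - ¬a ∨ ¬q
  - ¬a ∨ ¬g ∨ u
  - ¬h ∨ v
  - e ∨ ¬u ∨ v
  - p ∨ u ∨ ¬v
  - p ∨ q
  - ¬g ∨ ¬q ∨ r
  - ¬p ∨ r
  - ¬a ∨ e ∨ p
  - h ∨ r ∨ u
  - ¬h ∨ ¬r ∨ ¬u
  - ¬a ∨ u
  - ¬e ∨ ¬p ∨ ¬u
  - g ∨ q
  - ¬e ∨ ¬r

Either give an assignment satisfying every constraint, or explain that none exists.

u = False, a = False, e = False, q = True, h = True, r = True, v = True, p = True, g = False

Unit clause (¬u) forces u = False.
In (¬a ∨ u) only ¬a is left, so a = False.
In (a ∨ v) only v is left, so v = True.
In (p ∨ u ∨ ¬v) only p is left, so p = True.
In (¬p ∨ r) only r is left, so r = True.
In (¬e ∨ ¬r) only ¬e is left, so e = False.
In (h ∨ ¬p ∨ ¬r) only h is left, so h = True.
In (¬p ∨ q) only q is left, so q = True.
Set g = False.
All clauses satisfied.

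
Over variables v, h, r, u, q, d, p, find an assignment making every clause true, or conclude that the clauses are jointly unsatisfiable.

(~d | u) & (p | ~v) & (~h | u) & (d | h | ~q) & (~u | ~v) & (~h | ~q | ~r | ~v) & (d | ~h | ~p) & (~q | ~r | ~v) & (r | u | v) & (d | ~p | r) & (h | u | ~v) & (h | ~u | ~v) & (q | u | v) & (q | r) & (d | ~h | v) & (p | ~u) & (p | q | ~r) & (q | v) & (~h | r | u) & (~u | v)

UNSATISFIABLE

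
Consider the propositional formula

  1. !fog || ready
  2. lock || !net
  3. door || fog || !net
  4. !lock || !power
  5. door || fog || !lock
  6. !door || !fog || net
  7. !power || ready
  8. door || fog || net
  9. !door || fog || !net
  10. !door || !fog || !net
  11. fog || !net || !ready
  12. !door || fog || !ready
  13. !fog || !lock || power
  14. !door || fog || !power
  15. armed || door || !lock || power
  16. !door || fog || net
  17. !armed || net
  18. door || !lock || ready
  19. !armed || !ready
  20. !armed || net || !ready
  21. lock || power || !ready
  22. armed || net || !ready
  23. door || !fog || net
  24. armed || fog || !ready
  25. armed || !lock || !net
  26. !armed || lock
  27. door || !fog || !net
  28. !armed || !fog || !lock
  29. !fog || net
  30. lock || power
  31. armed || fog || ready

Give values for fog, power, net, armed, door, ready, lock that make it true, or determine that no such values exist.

Case net = True:
  (lock || !net) forces lock = True.
  (!lock || !power) forces power = False.
  (!fog || !lock || power) forces fog = False.
  (door || fog || !net) forces door = True.
  Clause (!door || fog || !net) is falsified — contradiction.
Case net = False:
  (!armed || net) forces armed = False.
  (armed || net || !ready) forces ready = False.
  (!fog || ready) forces fog = False.
  Clause (armed || fog || ready) is falsified — contradiction.
Both cases fail, so the formula is unsatisfiable.

The formula is unsatisfiable.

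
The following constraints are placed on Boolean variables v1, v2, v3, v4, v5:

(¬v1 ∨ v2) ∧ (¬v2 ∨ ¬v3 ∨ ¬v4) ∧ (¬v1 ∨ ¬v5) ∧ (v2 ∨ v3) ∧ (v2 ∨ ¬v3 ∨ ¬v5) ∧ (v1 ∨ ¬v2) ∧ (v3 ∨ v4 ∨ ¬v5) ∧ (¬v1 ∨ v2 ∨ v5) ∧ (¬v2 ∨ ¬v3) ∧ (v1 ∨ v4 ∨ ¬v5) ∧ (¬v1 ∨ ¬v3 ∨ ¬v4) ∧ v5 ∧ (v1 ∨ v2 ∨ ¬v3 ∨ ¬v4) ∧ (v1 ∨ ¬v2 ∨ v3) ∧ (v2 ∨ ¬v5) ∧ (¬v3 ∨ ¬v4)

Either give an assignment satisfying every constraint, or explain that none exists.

No satisfying assignment exists.

Case v5 = True:
  (¬v1 ∨ ¬v5) forces v1 = False.
  (v1 ∨ ¬v2) forces v2 = False.
  Clause (v2 ∨ ¬v5) is falsified — contradiction.
Case v5 = False:
  Clause (v5) is falsified — contradiction.
Both cases fail, so the formula is unsatisfiable.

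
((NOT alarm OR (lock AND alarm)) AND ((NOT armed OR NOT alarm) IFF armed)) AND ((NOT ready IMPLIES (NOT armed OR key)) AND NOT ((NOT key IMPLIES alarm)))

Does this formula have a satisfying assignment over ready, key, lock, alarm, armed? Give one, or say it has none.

ready=T; key=F; lock=F; alarm=F; armed=T

  (NOT alarm OR (lock AND alarm)) AND ((NOT armed OR NOT alarm) IFF armed) = True
    NOT alarm OR (lock AND alarm) = True
      NOT alarm = True
      lock AND alarm = False
    (NOT armed OR NOT alarm) IFF armed = True
      NOT armed OR NOT alarm = True
        NOT armed = False
        NOT alarm = True
  (NOT ready IMPLIES (NOT armed OR key)) AND NOT ((NOT key IMPLIES alarm)) = True
    NOT ready IMPLIES (NOT armed OR key) = True
      NOT ready = False
      NOT armed OR key = False
        NOT armed = False
    NOT ((NOT key IMPLIES alarm)) = True
      NOT key IMPLIES alarm = False
        NOT key = True
Both conjuncts True, so the formula holds.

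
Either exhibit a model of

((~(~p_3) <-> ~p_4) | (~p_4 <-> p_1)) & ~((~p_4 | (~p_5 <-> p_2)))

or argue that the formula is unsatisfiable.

p_1=T; p_2=T; p_3=F; p_4=T; p_5=T

  (~(~p_3) <-> ~p_4) | (~p_4 <-> p_1) = True
    ~(~p_3) <-> ~p_4 = True
      ~(~p_3) = False
        ~p_3 = True
      ~p_4 = False
    ~p_4 <-> p_1 = False
      ~p_4 = False
  ~((~p_4 | (~p_5 <-> p_2))) = True
    ~p_4 | (~p_5 <-> p_2) = False
      ~p_4 = False
      ~p_5 <-> p_2 = False
        ~p_5 = False
Both conjuncts True, so the formula holds.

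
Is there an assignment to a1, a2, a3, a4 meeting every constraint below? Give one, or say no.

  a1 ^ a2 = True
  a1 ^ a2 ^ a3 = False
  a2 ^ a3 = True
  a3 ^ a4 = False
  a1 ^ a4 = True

Adding constraints 1, 3, 4, 5 mod 2: every variable appears an even number of times on the left, so the left side is 0.
But the right sides sum to 1 (mod 2). 0 ≠ 1 — the system is inconsistent.

UNSATISFIABLE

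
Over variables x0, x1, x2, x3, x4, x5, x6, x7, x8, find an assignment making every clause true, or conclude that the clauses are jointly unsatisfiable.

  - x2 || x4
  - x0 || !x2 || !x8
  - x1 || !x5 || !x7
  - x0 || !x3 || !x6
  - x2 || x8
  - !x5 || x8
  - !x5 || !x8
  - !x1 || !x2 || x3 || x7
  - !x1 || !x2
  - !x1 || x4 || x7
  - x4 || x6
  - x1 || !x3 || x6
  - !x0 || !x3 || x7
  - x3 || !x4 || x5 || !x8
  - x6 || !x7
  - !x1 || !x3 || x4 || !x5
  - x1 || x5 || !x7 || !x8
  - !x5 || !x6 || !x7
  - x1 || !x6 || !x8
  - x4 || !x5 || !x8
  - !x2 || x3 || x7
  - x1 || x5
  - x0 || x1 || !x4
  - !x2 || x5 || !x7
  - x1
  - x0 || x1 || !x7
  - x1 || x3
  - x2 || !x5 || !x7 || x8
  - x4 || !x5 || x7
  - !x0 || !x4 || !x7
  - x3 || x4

Unit clause (x1) forces x1 = True.
In (!x1 || !x2) only !x2 is left, so x2 = False.
In (x2 || x4) only x4 is left, so x4 = True.
In (x2 || x8) only x8 is left, so x8 = True.
In (!x5 || !x8) only !x5 is left, so x5 = False.
In (x3 || !x4 || x5 || !x8) only x3 is left, so x3 = True.
Try x0 = True:
  (!x0 || !x3 || x7) forces x7 = True.
  clause (!x0 || !x4 || !x7) is falsified — backtrack.
So x0 = False.
  then (x0 || !x3 || !x6) forces x6 = False.
  then (x6 || !x7) forces x7 = False.
All clauses satisfied.

x0 = False; x1 = True; x2 = False; x3 = True; x4 = True; x5 = False; x6 = False; x7 = False; x8 = True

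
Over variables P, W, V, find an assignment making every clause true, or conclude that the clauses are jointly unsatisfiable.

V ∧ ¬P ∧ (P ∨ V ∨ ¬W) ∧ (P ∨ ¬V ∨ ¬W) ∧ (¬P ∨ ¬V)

P: False, W: False, V: True

Unit clause (V) forces V = True.
Unit clause (¬P) forces P = False.
In (P ∨ ¬V ∨ ¬W) only ¬W is left, so W = False.
Check each clause:
  (V): V holds.
  (¬P): ¬P holds.
  (P ∨ V ∨ ¬W): V holds.
  (P ∨ ¬V ∨ ¬W): ¬W holds.
  (¬P ∨ ¬V): ¬P holds.
All clauses satisfied.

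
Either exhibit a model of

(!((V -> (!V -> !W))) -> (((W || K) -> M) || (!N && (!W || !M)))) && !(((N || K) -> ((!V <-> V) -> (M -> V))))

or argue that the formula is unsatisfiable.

Unsatisfiable

The conjunct !(((N || K) -> ((!V <-> V) -> (M -> V)))) is unsatisfiable on its own:
  V = True: this becomes !(((N || K) -> True)) = False.
  V = False: this becomes !(((N || K) -> True)) = False.
So the whole conjunction is unsatisfiable.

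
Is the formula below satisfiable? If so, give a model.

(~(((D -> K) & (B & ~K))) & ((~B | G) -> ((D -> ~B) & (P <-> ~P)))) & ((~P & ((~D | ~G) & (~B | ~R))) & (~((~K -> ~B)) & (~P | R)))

G = False, P = False, D = True, B = True, R = False, K = False

  ~(((D -> K) & (B & ~K))) & ((~B | G) -> ((D -> ~B) & (P <-> ~P))) = True
    ~(((D -> K) & (B & ~K))) = True
      (D -> K) & (B & ~K) = False
        D -> K = False
        B & ~K = True
          ~K = True
    (~B | G) -> ((D -> ~B) & (P <-> ~P)) = True
      ~B | G = False
        ~B = False
      (D -> ~B) & (P <-> ~P) = False
        D -> ~B = False
          ~B = False
        P <-> ~P = False
          ~P = True
  (~P & ((~D | ~G) & (~B | ~R))) & (~((~K -> ~B)) & (~P | R)) = True
    ~P & ((~D | ~G) & (~B | ~R)) = True
      ~P = True
      (~D | ~G) & (~B | ~R) = True
        ~D | ~G = True
          ~D = False
          ~G = True
        ~B | ~R = True
          ~B = False
          ~R = True
    ~((~K -> ~B)) & (~P | R) = True
      ~((~K -> ~B)) = True
        ~K -> ~B = False
          ~K = True
          ~B = False
      ~P | R = True
        ~P = True
Both conjuncts True, so the formula holds.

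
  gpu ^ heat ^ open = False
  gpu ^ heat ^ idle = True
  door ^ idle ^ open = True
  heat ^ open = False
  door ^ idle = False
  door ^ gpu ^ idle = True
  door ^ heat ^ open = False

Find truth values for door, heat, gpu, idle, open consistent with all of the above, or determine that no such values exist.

Adding constraints 1, 4, 5, 6 mod 2: every variable appears an even number of times on the left, so the left side is 0.
But the right sides sum to 1 (mod 2). 0 ≠ 1 — the system is inconsistent.

Unsatisfiable — no assignment works.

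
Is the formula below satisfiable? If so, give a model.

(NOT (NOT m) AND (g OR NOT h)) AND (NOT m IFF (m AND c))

c: False, m: True, h: False, g: True

  NOT (NOT m) AND (g OR NOT h) = True
    NOT (NOT m) = True
      NOT m = False
    g OR NOT h = True
      NOT h = True
  NOT m IFF (m AND c) = True
    NOT m = False
    m AND c = False
Both conjuncts True, so the formula holds.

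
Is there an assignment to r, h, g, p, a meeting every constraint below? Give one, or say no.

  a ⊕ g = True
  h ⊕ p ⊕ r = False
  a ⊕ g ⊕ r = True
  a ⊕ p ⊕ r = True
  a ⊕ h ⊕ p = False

r=F, h=T, g=T, p=T, a=F

a ⊕ g = F ⊕ T = True ✓
h ⊕ p ⊕ r = T ⊕ T ⊕ F = False ✓
a ⊕ g ⊕ r = F ⊕ T ⊕ F = True ✓
a ⊕ p ⊕ r = F ⊕ T ⊕ F = True ✓
a ⊕ h ⊕ p = F ⊕ T ⊕ T = False ✓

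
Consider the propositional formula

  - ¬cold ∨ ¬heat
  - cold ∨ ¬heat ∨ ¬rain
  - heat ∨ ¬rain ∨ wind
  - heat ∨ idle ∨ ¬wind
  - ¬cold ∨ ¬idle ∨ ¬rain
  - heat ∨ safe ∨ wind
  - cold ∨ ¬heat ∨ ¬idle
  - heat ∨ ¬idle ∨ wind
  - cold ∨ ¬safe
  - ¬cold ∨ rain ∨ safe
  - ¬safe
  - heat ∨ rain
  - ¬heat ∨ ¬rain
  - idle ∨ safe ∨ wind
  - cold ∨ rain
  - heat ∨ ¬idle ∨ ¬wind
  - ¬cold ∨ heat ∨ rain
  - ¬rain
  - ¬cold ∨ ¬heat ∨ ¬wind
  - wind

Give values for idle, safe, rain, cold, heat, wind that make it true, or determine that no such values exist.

The formula is unsatisfiable.

Case safe = True:
  Clause (¬safe) is falsified — contradiction.
Case safe = False:
  (¬rain) forces rain = False.
  (¬cold ∨ rain ∨ safe) forces cold = False.
  Clause (cold ∨ rain) is falsified — contradiction.
Both cases fail, so the formula is unsatisfiable.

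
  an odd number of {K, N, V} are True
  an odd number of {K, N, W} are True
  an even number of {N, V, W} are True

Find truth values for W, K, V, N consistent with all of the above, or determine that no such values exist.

W = True, K = False, V = True, N = False

{K, N, V}: 1 true → odd ✓
{K, N, W}: 1 true → odd ✓
{N, V, W}: 2 true → even ✓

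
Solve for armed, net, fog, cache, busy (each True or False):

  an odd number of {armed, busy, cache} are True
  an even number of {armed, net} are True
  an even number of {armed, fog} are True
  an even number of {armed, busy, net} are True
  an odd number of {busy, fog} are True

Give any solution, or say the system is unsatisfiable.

armed: True, net: True, fog: True, cache: False, busy: False

{armed, busy, cache}: 1 true → odd ✓
{armed, net}: 2 true → even ✓
{armed, fog}: 2 true → even ✓
{armed, busy, net}: 2 true → even ✓
{busy, fog}: 1 true → odd ✓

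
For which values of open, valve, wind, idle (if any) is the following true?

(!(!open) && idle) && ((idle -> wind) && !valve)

open=T; valve=F; wind=T; idle=T

  !(!open) && idle = True
    !(!open) = True
      !open = False
  (idle -> wind) && !valve = True
    idle -> wind = True
    !valve = True
Both conjuncts True, so the formula holds.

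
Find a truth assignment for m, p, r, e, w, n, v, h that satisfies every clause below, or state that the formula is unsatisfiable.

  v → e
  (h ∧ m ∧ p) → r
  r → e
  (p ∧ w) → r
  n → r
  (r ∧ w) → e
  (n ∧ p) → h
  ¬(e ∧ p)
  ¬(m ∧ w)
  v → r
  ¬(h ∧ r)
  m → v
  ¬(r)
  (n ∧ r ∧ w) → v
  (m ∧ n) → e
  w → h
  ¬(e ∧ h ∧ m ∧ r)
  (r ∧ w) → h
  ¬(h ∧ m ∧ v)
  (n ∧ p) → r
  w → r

m: False, p: True, r: False, e: False, w: False, n: False, v: False, h: True

Unit clause (¬r) forces r = False.
In (r ∨ ¬w) only ¬w is left, so w = False.
In (r ∨ ¬v) only ¬v is left, so v = False.
In (¬n ∨ r) only ¬n is left, so n = False.
In (¬m ∨ v) only ¬m is left, so m = False.
Set p = True.
  then (¬e ∨ ¬p) forces e = False.
Set h = True.
All clauses satisfied.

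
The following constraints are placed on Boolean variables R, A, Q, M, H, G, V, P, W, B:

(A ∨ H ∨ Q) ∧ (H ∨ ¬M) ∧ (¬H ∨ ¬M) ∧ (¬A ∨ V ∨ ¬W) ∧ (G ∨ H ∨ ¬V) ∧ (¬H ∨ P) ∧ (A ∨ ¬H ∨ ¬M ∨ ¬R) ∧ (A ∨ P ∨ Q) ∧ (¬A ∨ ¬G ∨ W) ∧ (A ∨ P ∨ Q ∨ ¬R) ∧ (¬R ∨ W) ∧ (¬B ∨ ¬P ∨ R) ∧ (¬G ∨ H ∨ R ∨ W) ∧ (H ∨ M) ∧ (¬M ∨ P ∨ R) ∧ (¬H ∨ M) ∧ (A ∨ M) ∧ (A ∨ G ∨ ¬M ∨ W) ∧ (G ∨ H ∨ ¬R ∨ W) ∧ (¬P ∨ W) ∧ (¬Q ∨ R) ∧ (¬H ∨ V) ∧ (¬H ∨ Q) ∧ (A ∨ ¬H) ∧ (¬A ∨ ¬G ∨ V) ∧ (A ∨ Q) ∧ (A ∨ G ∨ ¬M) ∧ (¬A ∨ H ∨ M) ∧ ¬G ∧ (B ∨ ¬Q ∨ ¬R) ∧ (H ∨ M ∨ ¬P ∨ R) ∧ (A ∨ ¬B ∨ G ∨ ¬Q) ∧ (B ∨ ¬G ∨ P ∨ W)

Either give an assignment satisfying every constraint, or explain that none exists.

Case M = True:
  (H ∨ ¬M) forces H = True.
  Clause (¬H ∨ ¬M) is falsified — contradiction.
Case M = False:
  (H ∨ M) forces H = True.
  Clause (¬H ∨ M) is falsified — contradiction.
Both cases fail, so the formula is unsatisfiable.

The formula is unsatisfiable.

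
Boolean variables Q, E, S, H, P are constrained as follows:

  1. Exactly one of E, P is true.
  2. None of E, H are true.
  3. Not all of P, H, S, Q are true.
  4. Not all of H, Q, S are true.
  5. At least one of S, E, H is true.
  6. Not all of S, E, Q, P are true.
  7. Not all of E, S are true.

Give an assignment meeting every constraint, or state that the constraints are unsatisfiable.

Q = False; E = False; S = True; H = False; P = True

  (1) {E, P}: 1 true — exactly one ✓
  (2) {E, H}: 0 true — none ✓
  (3) {P, H, S, Q}: 2/4 true — not all ✓
  (4) {H, Q, S}: 1/3 true — not all ✓
  (5) {S, E, H}: 1 true — at least one ✓
  (6) {S, E, Q, P}: 2/4 true — not all ✓
  (7) {E, S}: 1/2 true — not all ✓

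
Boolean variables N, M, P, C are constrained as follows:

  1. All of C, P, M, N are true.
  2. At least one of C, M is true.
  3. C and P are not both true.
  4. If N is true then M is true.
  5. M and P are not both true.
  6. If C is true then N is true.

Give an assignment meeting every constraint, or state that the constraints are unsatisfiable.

UNSATISFIABLE

Case P = True:
  (1) forces C = True.
  Constraint (3) is violated (C=T, P=T) — contradiction.
Case P = False:
  Constraint (1) is violated (P=F) — contradiction.
Both cases fail — unsatisfiable.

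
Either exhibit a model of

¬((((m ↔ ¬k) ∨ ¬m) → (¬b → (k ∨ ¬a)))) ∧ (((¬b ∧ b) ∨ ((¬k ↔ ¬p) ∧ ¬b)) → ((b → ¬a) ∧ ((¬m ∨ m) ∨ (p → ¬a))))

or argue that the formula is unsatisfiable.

b = False; k = False; p = False; a = True; m = True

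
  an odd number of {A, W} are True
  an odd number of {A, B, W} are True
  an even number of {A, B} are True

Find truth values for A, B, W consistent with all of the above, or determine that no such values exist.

A: False; B: False; W: True

{A, W}: 1 true → odd ✓
{A, B, W}: 1 true → odd ✓
{A, B}: 0 true → even ✓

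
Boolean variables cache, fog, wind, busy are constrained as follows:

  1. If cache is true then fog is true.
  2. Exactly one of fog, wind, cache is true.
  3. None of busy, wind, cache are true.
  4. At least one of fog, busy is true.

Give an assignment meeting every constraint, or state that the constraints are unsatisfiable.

cache: False, fog: True, wind: False, busy: False

  (1) cache=F ⇒ fog: vacuous ✓
  (2) {fog, wind, cache}: 1 true — exactly one ✓
  (3) {busy, wind, cache}: 0 true — none ✓
  (4) {fog, busy}: 1 true — at least one ✓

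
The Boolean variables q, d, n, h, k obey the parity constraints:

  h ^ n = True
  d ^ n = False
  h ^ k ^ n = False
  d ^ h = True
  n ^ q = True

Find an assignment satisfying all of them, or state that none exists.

q: False, d: True, n: True, h: False, k: True

h ^ n = F ^ T = True ✓
d ^ n = T ^ T = False ✓
h ^ k ^ n = F ^ T ^ T = False ✓
d ^ h = T ^ F = True ✓
n ^ q = T ^ F = True ✓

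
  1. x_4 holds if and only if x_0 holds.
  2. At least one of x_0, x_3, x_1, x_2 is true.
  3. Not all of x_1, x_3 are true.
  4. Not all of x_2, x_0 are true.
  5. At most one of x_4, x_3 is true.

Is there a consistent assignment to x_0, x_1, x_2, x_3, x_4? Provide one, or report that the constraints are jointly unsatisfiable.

x_0=F, x_1=T, x_2=T, x_3=F, x_4=F

  (1) x_4=F, x_0=F — same ✓
  (2) {x_0, x_3, x_1, x_2}: 2 true — at least one ✓
  (3) {x_1, x_3}: 1/2 true — not all ✓
  (4) {x_2, x_0}: 1/2 true — not all ✓
  (5) {x_4, x_3}: 0 true — at most one ✓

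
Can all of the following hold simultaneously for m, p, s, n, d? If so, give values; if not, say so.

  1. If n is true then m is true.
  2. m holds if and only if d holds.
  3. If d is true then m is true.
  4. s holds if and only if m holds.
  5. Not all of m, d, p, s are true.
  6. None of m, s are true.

m = False, p = False, s = False, n = False, d = False

  (1) n=F ⇒ m: vacuous ✓
  (2) m=F, d=F — same ✓
  (3) d=F ⇒ m: vacuous ✓
  (4) s=F, m=F — same ✓
  (5) {m, d, p, s}: 0/4 true — not all ✓
  (6) {m, s}: 0 true — none ✓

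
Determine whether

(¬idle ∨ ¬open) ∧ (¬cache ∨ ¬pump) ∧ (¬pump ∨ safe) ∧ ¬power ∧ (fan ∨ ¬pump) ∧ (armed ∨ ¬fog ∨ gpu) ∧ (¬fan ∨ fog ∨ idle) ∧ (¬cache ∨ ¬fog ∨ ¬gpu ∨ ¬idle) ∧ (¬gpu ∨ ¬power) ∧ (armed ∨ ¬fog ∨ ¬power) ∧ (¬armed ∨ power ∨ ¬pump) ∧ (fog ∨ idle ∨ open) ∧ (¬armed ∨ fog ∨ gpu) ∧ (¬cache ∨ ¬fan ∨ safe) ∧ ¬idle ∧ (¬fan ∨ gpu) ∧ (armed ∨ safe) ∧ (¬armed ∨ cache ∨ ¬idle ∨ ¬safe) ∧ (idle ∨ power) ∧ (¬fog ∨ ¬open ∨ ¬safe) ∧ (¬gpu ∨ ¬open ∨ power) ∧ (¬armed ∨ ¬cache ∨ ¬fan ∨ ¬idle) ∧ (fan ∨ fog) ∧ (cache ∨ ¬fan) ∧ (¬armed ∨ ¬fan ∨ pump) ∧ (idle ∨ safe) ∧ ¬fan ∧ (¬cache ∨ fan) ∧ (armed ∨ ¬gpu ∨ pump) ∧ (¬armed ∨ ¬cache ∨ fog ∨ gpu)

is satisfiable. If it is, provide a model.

No satisfying assignment exists.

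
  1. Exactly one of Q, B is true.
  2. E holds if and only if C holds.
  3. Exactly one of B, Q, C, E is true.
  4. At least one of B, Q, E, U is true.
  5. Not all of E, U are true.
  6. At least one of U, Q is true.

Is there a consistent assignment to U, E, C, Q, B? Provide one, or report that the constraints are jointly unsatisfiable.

U = False; E = False; C = False; Q = True; B = False

  (1) {Q, B}: 1 true — exactly one ✓
  (2) E=F, C=F — same ✓
  (3) {B, Q, C, E}: 1 true — exactly one ✓
  (4) {B, Q, E, U}: 1 true — at least one ✓
  (5) {E, U}: 0/2 true — not all ✓
  (6) {U, Q}: 1 true — at least one ✓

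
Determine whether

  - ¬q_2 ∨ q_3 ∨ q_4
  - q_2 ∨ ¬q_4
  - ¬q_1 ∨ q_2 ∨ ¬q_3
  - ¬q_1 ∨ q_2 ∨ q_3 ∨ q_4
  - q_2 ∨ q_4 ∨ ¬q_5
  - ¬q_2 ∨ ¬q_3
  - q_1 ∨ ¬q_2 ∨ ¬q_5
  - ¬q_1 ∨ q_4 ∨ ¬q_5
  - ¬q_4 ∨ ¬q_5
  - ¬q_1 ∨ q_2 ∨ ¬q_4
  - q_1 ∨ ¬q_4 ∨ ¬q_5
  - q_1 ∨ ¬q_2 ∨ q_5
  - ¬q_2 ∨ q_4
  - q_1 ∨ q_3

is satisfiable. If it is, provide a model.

q_1 = True; q_2 = True; q_3 = False; q_4 = True; q_5 = False

Set q_1 = True.
Try q_2 = False:
  (q_2 ∨ ¬q_4) forces q_4 = False.
  (¬q_1 ∨ q_2 ∨ ¬q_3) forces q_3 = False.
  clause (¬q_1 ∨ q_2 ∨ q_3 ∨ q_4) is falsified — backtrack.
So q_2 = True.
  then (¬q_2 ∨ ¬q_3) forces q_3 = False.
  then (¬q_2 ∨ q_4) forces q_4 = True.
  then (¬q_4 ∨ ¬q_5) forces q_5 = False.
All clauses satisfied.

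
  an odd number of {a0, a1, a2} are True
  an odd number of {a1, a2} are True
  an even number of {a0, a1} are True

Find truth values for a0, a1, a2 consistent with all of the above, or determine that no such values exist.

a0 = False, a1 = False, a2 = True

{a0, a1, a2}: 1 true → odd ✓
{a1, a2}: 1 true → odd ✓
{a0, a1}: 0 true → even ✓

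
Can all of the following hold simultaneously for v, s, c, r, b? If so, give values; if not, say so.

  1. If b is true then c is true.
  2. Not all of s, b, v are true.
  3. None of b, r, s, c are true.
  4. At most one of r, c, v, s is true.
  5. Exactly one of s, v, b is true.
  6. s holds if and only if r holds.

v = True, s = False, c = False, r = False, b = False

  (1) b=F ⇒ c: vacuous ✓
  (2) {s, b, v}: 1/3 true — not all ✓
  (3) {b, r, s, c}: 0 true — none ✓
  (4) {r, c, v, s}: 1 true — at most one ✓
  (5) {s, v, b}: 1 true — exactly one ✓
  (6) s=F, r=F — same ✓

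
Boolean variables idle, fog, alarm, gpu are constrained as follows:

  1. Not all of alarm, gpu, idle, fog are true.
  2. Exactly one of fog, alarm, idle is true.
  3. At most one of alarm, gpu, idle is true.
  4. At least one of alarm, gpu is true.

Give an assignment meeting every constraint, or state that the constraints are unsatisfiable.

idle = False, fog = True, alarm = False, gpu = True

  (1) {alarm, gpu, idle, fog}: 2/4 true — not all ✓
  (2) {fog, alarm, idle}: 1 true — exactly one ✓
  (3) {alarm, gpu, idle}: 1 true — at most one ✓
  (4) {alarm, gpu}: 1 true — at least one ✓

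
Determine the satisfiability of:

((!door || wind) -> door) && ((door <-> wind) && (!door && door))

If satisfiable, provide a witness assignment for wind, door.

Case door = True: the conjunct !door is False.
Case door = False: the conjunct (!door || wind) -> door becomes (True || wind) -> False = False.
Both cases fail — unsatisfiable.

No satisfying assignment exists.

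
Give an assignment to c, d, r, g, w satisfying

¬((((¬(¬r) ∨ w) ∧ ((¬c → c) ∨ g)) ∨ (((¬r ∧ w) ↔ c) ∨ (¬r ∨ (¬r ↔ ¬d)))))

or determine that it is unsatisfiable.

The formula is unsatisfiable.

Case r = True: the formula simplifies to ¬((((¬c → c) ∨ g) ∨ (¬c ∨ d))).
  c = True: this becomes ¬((True ∨ d)) = False.
  c = False: this becomes ¬((g ∨ True)) = False.
Case r = False: the formula becomes ¬(((w ∧ ((¬c → c) ∨ g)) ∨ True)) = False.
Both cases fail — unsatisfiable.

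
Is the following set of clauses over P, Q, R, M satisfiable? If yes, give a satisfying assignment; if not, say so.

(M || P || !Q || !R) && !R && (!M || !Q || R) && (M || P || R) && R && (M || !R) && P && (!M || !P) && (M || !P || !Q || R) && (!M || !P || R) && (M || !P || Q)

Case R = True:
  Clause (!R) is falsified — contradiction.
Case R = False:
  Clause (R) is falsified — contradiction.
Both cases fail, so the formula is unsatisfiable.

UNSATISFIABLE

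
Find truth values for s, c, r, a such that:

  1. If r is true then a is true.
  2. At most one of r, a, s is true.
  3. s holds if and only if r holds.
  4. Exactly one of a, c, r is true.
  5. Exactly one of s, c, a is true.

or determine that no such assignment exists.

s = False; c = True; r = False; a = False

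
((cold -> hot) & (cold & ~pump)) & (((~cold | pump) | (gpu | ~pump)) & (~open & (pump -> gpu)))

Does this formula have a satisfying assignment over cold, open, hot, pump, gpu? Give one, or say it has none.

cold=T; open=F; hot=T; pump=F; gpu=F

  (cold -> hot) & (cold & ~pump) = True
    cold -> hot = True
    cold & ~pump = True
      ~pump = True
  ((~cold | pump) | (gpu | ~pump)) & (~open & (pump -> gpu)) = True
    (~cold | pump) | (gpu | ~pump) = True
      ~cold | pump = False
        ~cold = False
      gpu | ~pump = True
        ~pump = True
    ~open & (pump -> gpu) = True
      ~open = True
      pump -> gpu = True
Both conjuncts True, so the formula holds.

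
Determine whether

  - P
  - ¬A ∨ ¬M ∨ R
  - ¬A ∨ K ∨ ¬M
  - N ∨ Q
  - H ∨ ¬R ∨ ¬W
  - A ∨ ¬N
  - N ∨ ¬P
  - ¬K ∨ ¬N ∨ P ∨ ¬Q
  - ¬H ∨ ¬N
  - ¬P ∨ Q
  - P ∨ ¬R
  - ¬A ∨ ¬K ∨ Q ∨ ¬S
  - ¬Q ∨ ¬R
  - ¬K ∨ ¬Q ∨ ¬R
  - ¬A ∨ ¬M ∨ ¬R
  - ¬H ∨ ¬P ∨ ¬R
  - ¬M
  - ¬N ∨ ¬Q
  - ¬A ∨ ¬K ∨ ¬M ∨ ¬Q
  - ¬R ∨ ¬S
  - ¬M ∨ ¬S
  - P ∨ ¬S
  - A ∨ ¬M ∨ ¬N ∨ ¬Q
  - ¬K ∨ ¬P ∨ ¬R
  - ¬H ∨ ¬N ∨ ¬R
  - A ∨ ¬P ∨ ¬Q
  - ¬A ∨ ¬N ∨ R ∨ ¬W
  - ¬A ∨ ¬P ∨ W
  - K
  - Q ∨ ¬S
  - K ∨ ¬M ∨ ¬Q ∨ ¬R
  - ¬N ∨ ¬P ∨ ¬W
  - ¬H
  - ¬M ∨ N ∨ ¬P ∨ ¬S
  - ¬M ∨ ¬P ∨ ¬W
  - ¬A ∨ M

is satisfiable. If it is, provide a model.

No satisfying assignment exists.

Case Q = True:
  (P) forces P = True.
  (N ∨ ¬P) forces N = True.
  Clause (¬N ∨ ¬Q) is falsified — contradiction.
Case Q = False:
  (P) forces P = True.
  Clause (¬P ∨ Q) is falsified — contradiction.
Both cases fail, so the formula is unsatisfiable.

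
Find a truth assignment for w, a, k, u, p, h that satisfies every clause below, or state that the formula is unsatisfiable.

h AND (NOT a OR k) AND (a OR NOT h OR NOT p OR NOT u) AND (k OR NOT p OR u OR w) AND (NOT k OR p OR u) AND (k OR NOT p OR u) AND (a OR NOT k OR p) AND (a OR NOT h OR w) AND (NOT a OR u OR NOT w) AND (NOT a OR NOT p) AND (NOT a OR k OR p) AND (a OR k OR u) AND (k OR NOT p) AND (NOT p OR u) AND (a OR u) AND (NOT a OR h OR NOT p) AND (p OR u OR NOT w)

w = True, a = False, k = False, u = True, p = False, h = True

Unit clause (h) forces h = True.
Set w = True.
Set a = False.
  then (a OR u) forces u = True.
  then (a OR NOT h OR NOT p OR NOT u) forces p = False.
  then (a OR NOT k OR p) forces k = False.
All clauses satisfied.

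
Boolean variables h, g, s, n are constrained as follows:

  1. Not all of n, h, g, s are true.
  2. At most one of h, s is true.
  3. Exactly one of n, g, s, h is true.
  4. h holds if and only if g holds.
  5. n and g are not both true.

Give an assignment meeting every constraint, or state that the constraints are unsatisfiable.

h=F, g=F, s=T, n=F

  (1) {n, h, g, s}: 1/4 true — not all ✓
  (2) {h, s}: 1 true — at most one ✓
  (3) {n, g, s, h}: 1 true — exactly one ✓
  (4) h=F, g=F — same ✓
  (5) n=F, g=F — not both ✓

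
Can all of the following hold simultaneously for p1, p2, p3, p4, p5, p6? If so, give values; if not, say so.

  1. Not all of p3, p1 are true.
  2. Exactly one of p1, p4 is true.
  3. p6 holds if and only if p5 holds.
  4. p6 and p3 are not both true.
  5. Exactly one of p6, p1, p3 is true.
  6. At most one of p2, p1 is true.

p1=F, p2=T, p3=T, p4=T, p5=F, p6=F

  (1) {p3, p1}: 1/2 true — not all ✓
  (2) {p1, p4}: 1 true — exactly one ✓
  (3) p6=F, p5=F — same ✓
  (4) p6=F, p3=T — not both ✓
  (5) {p6, p1, p3}: 1 true — exactly one ✓
  (6) {p2, p1}: 1 true — at most one ✓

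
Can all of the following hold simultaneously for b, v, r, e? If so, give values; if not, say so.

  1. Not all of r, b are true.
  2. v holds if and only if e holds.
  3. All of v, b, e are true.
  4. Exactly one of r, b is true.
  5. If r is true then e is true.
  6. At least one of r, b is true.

b=T, v=T, r=F, e=T

  (1) {r, b}: 1/2 true — not all ✓
  (2) v=T, e=T — same ✓
  (3) {v, b, e}: all 3 true ✓
  (4) {r, b}: 1 true — exactly one ✓
  (5) r=F ⇒ e: vacuous ✓
  (6) {r, b}: 1 true — at least one ✓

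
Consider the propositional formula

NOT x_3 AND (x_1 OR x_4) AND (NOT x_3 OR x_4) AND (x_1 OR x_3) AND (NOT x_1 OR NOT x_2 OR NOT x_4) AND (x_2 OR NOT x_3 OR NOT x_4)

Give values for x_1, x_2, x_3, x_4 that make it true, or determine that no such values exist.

x_1 = True, x_2 = False, x_3 = False, x_4 = True

Unit clause (NOT x_3) forces x_3 = False.
In (x_1 OR x_3) only x_1 is left, so x_1 = True.
Set x_2 = False.
Set x_4 = True.
Check each clause:
  (NOT x_3): NOT x_3 holds.
  (x_1 OR x_4): x_1 holds.
  (NOT x_3 OR x_4): NOT x_3 holds.
  (x_1 OR x_3): x_1 holds.
  (NOT x_1 OR NOT x_2 OR NOT x_4): NOT x_2 holds.
  (x_2 OR NOT x_3 OR NOT x_4): NOT x_3 holds.
All clauses satisfied.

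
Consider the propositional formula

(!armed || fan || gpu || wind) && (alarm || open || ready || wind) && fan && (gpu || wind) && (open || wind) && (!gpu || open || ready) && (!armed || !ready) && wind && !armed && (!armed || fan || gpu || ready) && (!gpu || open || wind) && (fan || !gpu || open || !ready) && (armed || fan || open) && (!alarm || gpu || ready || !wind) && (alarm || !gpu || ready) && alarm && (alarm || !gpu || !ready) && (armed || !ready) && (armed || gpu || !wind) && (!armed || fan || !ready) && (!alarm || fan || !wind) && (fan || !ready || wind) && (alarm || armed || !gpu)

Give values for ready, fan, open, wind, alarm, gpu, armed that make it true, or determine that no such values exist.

ready=F, fan=T, open=T, wind=T, alarm=T, gpu=T, armed=F

Unit clause (fan) forces fan = True.
Unit clause (wind) forces wind = True.
Unit clause (!armed) forces armed = False.
Unit clause (alarm) forces alarm = True.
In (armed || !ready) only !ready is left, so ready = False.
In (armed || gpu || !wind) only gpu is left, so gpu = True.
In (!gpu || open || ready) only open is left, so open = True.
All clauses satisfied.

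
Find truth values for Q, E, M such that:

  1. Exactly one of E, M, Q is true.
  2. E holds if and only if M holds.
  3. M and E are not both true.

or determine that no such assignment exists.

Q: True, E: False, M: False

  (1) {E, M, Q}: 1 true — exactly one ✓
  (2) E=F, M=F — same ✓
  (3) M=F, E=F — not both ✓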